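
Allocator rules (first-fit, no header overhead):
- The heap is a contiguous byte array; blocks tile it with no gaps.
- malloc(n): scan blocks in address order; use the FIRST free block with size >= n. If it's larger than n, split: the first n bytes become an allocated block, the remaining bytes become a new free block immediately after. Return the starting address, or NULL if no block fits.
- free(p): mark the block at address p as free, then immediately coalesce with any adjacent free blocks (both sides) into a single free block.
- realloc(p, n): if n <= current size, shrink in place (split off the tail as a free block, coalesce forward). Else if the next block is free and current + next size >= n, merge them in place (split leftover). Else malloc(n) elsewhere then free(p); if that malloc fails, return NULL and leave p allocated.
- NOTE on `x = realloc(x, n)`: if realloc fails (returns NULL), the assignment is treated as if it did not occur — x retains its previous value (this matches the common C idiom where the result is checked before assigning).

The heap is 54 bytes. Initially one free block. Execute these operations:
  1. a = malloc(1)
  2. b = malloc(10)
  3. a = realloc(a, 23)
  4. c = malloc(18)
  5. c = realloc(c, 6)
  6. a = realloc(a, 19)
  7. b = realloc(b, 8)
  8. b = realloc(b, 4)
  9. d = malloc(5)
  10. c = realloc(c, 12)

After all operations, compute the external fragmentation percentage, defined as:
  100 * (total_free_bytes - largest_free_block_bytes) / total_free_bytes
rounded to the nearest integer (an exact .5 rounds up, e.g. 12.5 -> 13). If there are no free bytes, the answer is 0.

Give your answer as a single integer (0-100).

Answer: 43

Derivation:
Op 1: a = malloc(1) -> a = 0; heap: [0-0 ALLOC][1-53 FREE]
Op 2: b = malloc(10) -> b = 1; heap: [0-0 ALLOC][1-10 ALLOC][11-53 FREE]
Op 3: a = realloc(a, 23) -> a = 11; heap: [0-0 FREE][1-10 ALLOC][11-33 ALLOC][34-53 FREE]
Op 4: c = malloc(18) -> c = 34; heap: [0-0 FREE][1-10 ALLOC][11-33 ALLOC][34-51 ALLOC][52-53 FREE]
Op 5: c = realloc(c, 6) -> c = 34; heap: [0-0 FREE][1-10 ALLOC][11-33 ALLOC][34-39 ALLOC][40-53 FREE]
Op 6: a = realloc(a, 19) -> a = 11; heap: [0-0 FREE][1-10 ALLOC][11-29 ALLOC][30-33 FREE][34-39 ALLOC][40-53 FREE]
Op 7: b = realloc(b, 8) -> b = 1; heap: [0-0 FREE][1-8 ALLOC][9-10 FREE][11-29 ALLOC][30-33 FREE][34-39 ALLOC][40-53 FREE]
Op 8: b = realloc(b, 4) -> b = 1; heap: [0-0 FREE][1-4 ALLOC][5-10 FREE][11-29 ALLOC][30-33 FREE][34-39 ALLOC][40-53 FREE]
Op 9: d = malloc(5) -> d = 5; heap: [0-0 FREE][1-4 ALLOC][5-9 ALLOC][10-10 FREE][11-29 ALLOC][30-33 FREE][34-39 ALLOC][40-53 FREE]
Op 10: c = realloc(c, 12) -> c = 34; heap: [0-0 FREE][1-4 ALLOC][5-9 ALLOC][10-10 FREE][11-29 ALLOC][30-33 FREE][34-45 ALLOC][46-53 FREE]
Free blocks: [1 1 4 8] total_free=14 largest=8 -> 100*(14-8)/14 = 600/14 ≈ 42.857 -> rounds to 43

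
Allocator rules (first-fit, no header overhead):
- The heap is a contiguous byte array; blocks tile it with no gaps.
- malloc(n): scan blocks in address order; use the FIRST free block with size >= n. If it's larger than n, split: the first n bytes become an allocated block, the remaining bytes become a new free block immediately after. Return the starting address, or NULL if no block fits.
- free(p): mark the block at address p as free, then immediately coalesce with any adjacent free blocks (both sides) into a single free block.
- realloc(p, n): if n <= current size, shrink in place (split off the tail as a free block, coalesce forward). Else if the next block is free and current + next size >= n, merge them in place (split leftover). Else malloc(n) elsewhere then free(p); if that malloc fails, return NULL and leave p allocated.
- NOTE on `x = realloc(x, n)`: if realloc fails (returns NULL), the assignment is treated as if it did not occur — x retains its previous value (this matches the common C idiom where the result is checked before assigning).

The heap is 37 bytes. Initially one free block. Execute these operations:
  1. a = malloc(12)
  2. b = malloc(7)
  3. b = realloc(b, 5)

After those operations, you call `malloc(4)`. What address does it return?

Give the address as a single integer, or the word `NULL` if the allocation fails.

Answer: 17

Derivation:
Op 1: a = malloc(12) -> a = 0; heap: [0-11 ALLOC][12-36 FREE]
Op 2: b = malloc(7) -> b = 12; heap: [0-11 ALLOC][12-18 ALLOC][19-36 FREE]
Op 3: b = realloc(b, 5) -> b = 12; heap: [0-11 ALLOC][12-16 ALLOC][17-36 FREE]
malloc(4): first-fit scan over [0-11 ALLOC][12-16 ALLOC][17-36 FREE] -> 17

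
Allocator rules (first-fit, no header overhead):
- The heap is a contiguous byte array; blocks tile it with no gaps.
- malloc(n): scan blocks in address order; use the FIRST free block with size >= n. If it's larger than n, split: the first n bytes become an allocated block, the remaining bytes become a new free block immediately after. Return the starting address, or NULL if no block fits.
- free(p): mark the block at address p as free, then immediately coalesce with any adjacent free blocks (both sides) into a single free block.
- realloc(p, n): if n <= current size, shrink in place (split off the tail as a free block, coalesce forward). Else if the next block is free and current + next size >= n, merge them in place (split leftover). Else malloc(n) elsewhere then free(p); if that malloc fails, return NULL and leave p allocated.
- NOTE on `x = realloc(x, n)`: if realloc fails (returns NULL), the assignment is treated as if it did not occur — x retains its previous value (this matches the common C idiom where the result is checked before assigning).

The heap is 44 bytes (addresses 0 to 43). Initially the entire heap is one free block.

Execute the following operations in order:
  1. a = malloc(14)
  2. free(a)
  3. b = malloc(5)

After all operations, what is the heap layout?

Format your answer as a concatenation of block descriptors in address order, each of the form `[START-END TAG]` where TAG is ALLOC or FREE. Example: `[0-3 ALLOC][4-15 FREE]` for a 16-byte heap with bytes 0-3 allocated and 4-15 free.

Answer: [0-4 ALLOC][5-43 FREE]

Derivation:
Op 1: a = malloc(14) -> a = 0; heap: [0-13 ALLOC][14-43 FREE]
Op 2: free(a) -> (freed a); heap: [0-43 FREE]
Op 3: b = malloc(5) -> b = 0; heap: [0-4 ALLOC][5-43 FREE]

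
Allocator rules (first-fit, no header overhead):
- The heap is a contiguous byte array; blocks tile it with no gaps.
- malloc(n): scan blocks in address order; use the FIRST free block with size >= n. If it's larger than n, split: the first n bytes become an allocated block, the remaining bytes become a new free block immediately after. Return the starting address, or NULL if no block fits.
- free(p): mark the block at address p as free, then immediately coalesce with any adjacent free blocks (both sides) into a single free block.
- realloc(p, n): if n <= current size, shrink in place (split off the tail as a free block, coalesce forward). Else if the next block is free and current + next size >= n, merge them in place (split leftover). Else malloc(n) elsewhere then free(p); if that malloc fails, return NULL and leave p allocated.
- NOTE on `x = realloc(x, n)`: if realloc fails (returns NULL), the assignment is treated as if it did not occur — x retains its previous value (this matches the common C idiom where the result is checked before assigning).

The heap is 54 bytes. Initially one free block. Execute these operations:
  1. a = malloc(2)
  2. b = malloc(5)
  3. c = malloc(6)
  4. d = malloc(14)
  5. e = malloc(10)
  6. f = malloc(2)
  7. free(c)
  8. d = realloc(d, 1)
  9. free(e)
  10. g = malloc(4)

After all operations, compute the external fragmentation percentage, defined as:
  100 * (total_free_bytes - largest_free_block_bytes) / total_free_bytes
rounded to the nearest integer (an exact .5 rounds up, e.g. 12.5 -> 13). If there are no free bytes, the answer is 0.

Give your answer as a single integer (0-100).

Answer: 43

Derivation:
Op 1: a = malloc(2) -> a = 0; heap: [0-1 ALLOC][2-53 FREE]
Op 2: b = malloc(5) -> b = 2; heap: [0-1 ALLOC][2-6 ALLOC][7-53 FREE]
Op 3: c = malloc(6) -> c = 7; heap: [0-1 ALLOC][2-6 ALLOC][7-12 ALLOC][13-53 FREE]
Op 4: d = malloc(14) -> d = 13; heap: [0-1 ALLOC][2-6 ALLOC][7-12 ALLOC][13-26 ALLOC][27-53 FREE]
Op 5: e = malloc(10) -> e = 27; heap: [0-1 ALLOC][2-6 ALLOC][7-12 ALLOC][13-26 ALLOC][27-36 ALLOC][37-53 FREE]
Op 6: f = malloc(2) -> f = 37; heap: [0-1 ALLOC][2-6 ALLOC][7-12 ALLOC][13-26 ALLOC][27-36 ALLOC][37-38 ALLOC][39-53 FREE]
Op 7: free(c) -> (freed c); heap: [0-1 ALLOC][2-6 ALLOC][7-12 FREE][13-26 ALLOC][27-36 ALLOC][37-38 ALLOC][39-53 FREE]
Op 8: d = realloc(d, 1) -> d = 13; heap: [0-1 ALLOC][2-6 ALLOC][7-12 FREE][13-13 ALLOC][14-26 FREE][27-36 ALLOC][37-38 ALLOC][39-53 FREE]
Op 9: free(e) -> (freed e); heap: [0-1 ALLOC][2-6 ALLOC][7-12 FREE][13-13 ALLOC][14-36 FREE][37-38 ALLOC][39-53 FREE]
Op 10: g = malloc(4) -> g = 7; heap: [0-1 ALLOC][2-6 ALLOC][7-10 ALLOC][11-12 FREE][13-13 ALLOC][14-36 FREE][37-38 ALLOC][39-53 FREE]
Free blocks: [2 23 15] total_free=40 largest=23 -> 100*(40-23)/40 = 1700/40 = 42.5 -> rounds to 43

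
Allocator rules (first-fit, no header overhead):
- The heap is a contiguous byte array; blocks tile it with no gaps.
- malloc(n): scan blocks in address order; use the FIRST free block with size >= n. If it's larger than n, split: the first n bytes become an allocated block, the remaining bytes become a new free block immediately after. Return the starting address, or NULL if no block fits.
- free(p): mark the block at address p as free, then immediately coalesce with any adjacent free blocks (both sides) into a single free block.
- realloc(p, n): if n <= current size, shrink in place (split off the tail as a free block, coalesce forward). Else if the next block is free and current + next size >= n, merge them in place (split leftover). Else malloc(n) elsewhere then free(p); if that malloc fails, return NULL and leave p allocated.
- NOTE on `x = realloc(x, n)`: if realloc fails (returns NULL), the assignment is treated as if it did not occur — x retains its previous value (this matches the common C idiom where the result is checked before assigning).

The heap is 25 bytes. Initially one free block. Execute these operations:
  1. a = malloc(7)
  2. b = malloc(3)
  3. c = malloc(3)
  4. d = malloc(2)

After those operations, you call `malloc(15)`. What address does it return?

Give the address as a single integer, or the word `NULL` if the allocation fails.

Answer: NULL

Derivation:
Op 1: a = malloc(7) -> a = 0; heap: [0-6 ALLOC][7-24 FREE]
Op 2: b = malloc(3) -> b = 7; heap: [0-6 ALLOC][7-9 ALLOC][10-24 FREE]
Op 3: c = malloc(3) -> c = 10; heap: [0-6 ALLOC][7-9 ALLOC][10-12 ALLOC][13-24 FREE]
Op 4: d = malloc(2) -> d = 13; heap: [0-6 ALLOC][7-9 ALLOC][10-12 ALLOC][13-14 ALLOC][15-24 FREE]
malloc(15): first-fit scan over [0-6 ALLOC][7-9 ALLOC][10-12 ALLOC][13-14 ALLOC][15-24 FREE] -> NULL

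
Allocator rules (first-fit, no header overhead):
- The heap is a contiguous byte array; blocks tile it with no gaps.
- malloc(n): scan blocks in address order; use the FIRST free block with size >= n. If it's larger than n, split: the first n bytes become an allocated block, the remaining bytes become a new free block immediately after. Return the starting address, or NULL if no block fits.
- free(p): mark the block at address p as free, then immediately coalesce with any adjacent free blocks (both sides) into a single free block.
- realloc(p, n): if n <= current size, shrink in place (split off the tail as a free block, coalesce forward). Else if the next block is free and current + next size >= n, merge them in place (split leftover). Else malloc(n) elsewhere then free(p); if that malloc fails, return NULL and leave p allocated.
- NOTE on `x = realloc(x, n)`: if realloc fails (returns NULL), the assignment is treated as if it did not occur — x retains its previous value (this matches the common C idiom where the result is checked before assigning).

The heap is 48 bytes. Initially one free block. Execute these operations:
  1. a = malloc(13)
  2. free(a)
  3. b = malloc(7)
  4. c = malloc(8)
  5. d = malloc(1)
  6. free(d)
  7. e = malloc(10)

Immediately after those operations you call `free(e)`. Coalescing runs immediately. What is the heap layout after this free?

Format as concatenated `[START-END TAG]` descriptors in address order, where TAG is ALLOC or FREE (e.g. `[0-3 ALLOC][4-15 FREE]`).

Op 1: a = malloc(13) -> a = 0; heap: [0-12 ALLOC][13-47 FREE]
Op 2: free(a) -> (freed a); heap: [0-47 FREE]
Op 3: b = malloc(7) -> b = 0; heap: [0-6 ALLOC][7-47 FREE]
Op 4: c = malloc(8) -> c = 7; heap: [0-6 ALLOC][7-14 ALLOC][15-47 FREE]
Op 5: d = malloc(1) -> d = 15; heap: [0-6 ALLOC][7-14 ALLOC][15-15 ALLOC][16-47 FREE]
Op 6: free(d) -> (freed d); heap: [0-6 ALLOC][7-14 ALLOC][15-47 FREE]
Op 7: e = malloc(10) -> e = 15; heap: [0-6 ALLOC][7-14 ALLOC][15-24 ALLOC][25-47 FREE]
free(e): e = 15 -> block [15-24 ALLOC]; mark free, coalesce with adjacent free neighbors -> [0-6 ALLOC][7-14 ALLOC][15-47 FREE]

Answer: [0-6 ALLOC][7-14 ALLOC][15-47 FREE]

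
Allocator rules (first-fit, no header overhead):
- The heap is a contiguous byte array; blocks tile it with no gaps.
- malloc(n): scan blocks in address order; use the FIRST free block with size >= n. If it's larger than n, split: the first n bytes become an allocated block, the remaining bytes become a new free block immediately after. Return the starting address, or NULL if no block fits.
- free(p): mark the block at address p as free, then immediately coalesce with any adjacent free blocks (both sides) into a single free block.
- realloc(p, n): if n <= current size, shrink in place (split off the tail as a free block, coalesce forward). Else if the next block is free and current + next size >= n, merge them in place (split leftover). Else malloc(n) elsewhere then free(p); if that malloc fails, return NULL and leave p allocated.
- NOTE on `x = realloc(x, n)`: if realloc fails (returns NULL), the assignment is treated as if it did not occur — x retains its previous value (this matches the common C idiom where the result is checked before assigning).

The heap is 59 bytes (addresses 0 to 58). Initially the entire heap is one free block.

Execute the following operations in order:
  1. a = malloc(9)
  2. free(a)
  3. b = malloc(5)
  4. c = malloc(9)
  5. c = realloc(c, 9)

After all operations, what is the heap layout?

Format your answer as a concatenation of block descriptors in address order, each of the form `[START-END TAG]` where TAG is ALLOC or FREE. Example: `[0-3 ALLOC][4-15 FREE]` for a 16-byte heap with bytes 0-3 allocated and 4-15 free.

Answer: [0-4 ALLOC][5-13 ALLOC][14-58 FREE]

Derivation:
Op 1: a = malloc(9) -> a = 0; heap: [0-8 ALLOC][9-58 FREE]
Op 2: free(a) -> (freed a); heap: [0-58 FREE]
Op 3: b = malloc(5) -> b = 0; heap: [0-4 ALLOC][5-58 FREE]
Op 4: c = malloc(9) -> c = 5; heap: [0-4 ALLOC][5-13 ALLOC][14-58 FREE]
Op 5: c = realloc(c, 9) -> c = 5; heap: [0-4 ALLOC][5-13 ALLOC][14-58 FREE]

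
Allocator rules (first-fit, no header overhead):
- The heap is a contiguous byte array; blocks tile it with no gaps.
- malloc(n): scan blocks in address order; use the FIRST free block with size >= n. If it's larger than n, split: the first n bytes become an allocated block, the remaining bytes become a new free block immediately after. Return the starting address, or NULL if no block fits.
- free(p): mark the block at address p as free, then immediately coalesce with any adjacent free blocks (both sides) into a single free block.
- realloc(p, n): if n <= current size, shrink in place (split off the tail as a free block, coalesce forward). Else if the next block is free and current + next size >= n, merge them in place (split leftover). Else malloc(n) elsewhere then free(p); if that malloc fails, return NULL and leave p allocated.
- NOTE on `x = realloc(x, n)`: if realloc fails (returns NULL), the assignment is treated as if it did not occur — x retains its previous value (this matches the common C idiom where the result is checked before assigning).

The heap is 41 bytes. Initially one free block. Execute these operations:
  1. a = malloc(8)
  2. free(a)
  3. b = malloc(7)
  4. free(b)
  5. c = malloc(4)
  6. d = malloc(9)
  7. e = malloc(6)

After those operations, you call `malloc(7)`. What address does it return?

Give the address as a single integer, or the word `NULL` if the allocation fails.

Answer: 19

Derivation:
Op 1: a = malloc(8) -> a = 0; heap: [0-7 ALLOC][8-40 FREE]
Op 2: free(a) -> (freed a); heap: [0-40 FREE]
Op 3: b = malloc(7) -> b = 0; heap: [0-6 ALLOC][7-40 FREE]
Op 4: free(b) -> (freed b); heap: [0-40 FREE]
Op 5: c = malloc(4) -> c = 0; heap: [0-3 ALLOC][4-40 FREE]
Op 6: d = malloc(9) -> d = 4; heap: [0-3 ALLOC][4-12 ALLOC][13-40 FREE]
Op 7: e = malloc(6) -> e = 13; heap: [0-3 ALLOC][4-12 ALLOC][13-18 ALLOC][19-40 FREE]
malloc(7): first-fit scan over [0-3 ALLOC][4-12 ALLOC][13-18 ALLOC][19-40 FREE] -> 19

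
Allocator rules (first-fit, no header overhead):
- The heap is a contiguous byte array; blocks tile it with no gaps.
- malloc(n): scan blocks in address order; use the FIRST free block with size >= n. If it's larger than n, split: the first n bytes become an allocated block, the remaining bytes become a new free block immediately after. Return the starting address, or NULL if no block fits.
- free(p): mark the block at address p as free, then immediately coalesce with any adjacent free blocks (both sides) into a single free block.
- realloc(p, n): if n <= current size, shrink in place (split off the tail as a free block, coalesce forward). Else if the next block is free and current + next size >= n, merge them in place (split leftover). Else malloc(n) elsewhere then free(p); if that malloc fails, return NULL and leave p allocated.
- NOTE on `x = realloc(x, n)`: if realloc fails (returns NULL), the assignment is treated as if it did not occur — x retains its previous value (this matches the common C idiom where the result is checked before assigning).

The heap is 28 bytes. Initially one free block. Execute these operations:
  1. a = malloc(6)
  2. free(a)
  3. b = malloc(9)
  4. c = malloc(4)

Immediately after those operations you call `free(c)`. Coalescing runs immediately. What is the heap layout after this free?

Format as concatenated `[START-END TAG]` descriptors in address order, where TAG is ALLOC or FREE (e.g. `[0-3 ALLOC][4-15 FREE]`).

Answer: [0-8 ALLOC][9-27 FREE]

Derivation:
Op 1: a = malloc(6) -> a = 0; heap: [0-5 ALLOC][6-27 FREE]
Op 2: free(a) -> (freed a); heap: [0-27 FREE]
Op 3: b = malloc(9) -> b = 0; heap: [0-8 ALLOC][9-27 FREE]
Op 4: c = malloc(4) -> c = 9; heap: [0-8 ALLOC][9-12 ALLOC][13-27 FREE]
free(c): c = 9 -> block [9-12 ALLOC]; mark free, coalesce with adjacent free neighbors -> [0-8 ALLOC][9-27 FREE]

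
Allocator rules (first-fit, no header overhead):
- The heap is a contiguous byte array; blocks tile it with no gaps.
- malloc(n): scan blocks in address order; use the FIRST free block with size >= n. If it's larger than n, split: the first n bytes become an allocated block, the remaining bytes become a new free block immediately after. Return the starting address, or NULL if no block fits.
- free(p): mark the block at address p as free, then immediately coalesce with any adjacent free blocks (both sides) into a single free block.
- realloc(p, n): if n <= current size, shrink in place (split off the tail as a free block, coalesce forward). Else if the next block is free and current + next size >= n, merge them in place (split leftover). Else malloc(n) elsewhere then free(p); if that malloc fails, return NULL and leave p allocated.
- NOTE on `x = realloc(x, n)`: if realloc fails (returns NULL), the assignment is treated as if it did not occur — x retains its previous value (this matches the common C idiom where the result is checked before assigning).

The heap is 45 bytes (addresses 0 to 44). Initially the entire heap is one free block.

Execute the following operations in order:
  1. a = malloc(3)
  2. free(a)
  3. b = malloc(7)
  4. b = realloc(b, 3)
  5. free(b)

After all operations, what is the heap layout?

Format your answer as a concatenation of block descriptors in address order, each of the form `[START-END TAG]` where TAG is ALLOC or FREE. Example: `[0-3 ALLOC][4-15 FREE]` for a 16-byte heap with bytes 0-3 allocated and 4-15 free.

Op 1: a = malloc(3) -> a = 0; heap: [0-2 ALLOC][3-44 FREE]
Op 2: free(a) -> (freed a); heap: [0-44 FREE]
Op 3: b = malloc(7) -> b = 0; heap: [0-6 ALLOC][7-44 FREE]
Op 4: b = realloc(b, 3) -> b = 0; heap: [0-2 ALLOC][3-44 FREE]
Op 5: free(b) -> (freed b); heap: [0-44 FREE]

Answer: [0-44 FREE]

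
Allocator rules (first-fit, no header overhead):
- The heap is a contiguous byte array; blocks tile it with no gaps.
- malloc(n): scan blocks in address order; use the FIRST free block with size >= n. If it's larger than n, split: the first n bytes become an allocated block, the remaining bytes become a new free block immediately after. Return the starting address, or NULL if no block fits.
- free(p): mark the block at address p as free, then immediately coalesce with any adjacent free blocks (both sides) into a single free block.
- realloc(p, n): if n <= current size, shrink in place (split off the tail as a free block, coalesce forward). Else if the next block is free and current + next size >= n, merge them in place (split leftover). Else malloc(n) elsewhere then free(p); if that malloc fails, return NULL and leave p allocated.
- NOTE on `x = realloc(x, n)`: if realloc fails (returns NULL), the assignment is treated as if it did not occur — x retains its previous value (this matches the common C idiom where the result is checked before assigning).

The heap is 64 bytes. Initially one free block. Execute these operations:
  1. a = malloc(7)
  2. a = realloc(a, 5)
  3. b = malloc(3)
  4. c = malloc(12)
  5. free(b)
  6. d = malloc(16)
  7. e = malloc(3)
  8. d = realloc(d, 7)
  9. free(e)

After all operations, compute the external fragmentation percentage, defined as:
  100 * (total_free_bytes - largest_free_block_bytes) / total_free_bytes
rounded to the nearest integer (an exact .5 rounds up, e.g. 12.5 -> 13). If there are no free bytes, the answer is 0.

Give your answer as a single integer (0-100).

Op 1: a = malloc(7) -> a = 0; heap: [0-6 ALLOC][7-63 FREE]
Op 2: a = realloc(a, 5) -> a = 0; heap: [0-4 ALLOC][5-63 FREE]
Op 3: b = malloc(3) -> b = 5; heap: [0-4 ALLOC][5-7 ALLOC][8-63 FREE]
Op 4: c = malloc(12) -> c = 8; heap: [0-4 ALLOC][5-7 ALLOC][8-19 ALLOC][20-63 FREE]
Op 5: free(b) -> (freed b); heap: [0-4 ALLOC][5-7 FREE][8-19 ALLOC][20-63 FREE]
Op 6: d = malloc(16) -> d = 20; heap: [0-4 ALLOC][5-7 FREE][8-19 ALLOC][20-35 ALLOC][36-63 FREE]
Op 7: e = malloc(3) -> e = 5; heap: [0-4 ALLOC][5-7 ALLOC][8-19 ALLOC][20-35 ALLOC][36-63 FREE]
Op 8: d = realloc(d, 7) -> d = 20; heap: [0-4 ALLOC][5-7 ALLOC][8-19 ALLOC][20-26 ALLOC][27-63 FREE]
Op 9: free(e) -> (freed e); heap: [0-4 ALLOC][5-7 FREE][8-19 ALLOC][20-26 ALLOC][27-63 FREE]
Free blocks: [3 37] total_free=40 largest=37 -> 100*(40-37)/40 = 300/40 = 7.5 -> rounds to 8

Answer: 8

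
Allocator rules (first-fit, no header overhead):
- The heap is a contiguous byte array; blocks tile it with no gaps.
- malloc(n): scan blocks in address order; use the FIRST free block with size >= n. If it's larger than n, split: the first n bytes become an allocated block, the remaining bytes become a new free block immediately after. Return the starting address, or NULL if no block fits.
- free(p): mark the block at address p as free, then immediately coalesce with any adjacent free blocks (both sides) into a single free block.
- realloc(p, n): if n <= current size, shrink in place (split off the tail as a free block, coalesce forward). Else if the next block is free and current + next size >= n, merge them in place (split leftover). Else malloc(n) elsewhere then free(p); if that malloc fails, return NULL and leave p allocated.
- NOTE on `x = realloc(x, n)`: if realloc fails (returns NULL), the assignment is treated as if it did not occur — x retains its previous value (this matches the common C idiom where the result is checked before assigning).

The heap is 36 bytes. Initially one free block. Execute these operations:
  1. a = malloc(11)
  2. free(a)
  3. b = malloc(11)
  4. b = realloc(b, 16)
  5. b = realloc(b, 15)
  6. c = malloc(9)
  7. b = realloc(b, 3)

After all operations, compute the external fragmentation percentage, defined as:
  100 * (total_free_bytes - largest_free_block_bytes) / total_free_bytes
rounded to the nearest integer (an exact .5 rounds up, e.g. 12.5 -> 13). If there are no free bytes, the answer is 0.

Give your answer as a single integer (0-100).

Answer: 50

Derivation:
Op 1: a = malloc(11) -> a = 0; heap: [0-10 ALLOC][11-35 FREE]
Op 2: free(a) -> (freed a); heap: [0-35 FREE]
Op 3: b = malloc(11) -> b = 0; heap: [0-10 ALLOC][11-35 FREE]
Op 4: b = realloc(b, 16) -> b = 0; heap: [0-15 ALLOC][16-35 FREE]
Op 5: b = realloc(b, 15) -> b = 0; heap: [0-14 ALLOC][15-35 FREE]
Op 6: c = malloc(9) -> c = 15; heap: [0-14 ALLOC][15-23 ALLOC][24-35 FREE]
Op 7: b = realloc(b, 3) -> b = 0; heap: [0-2 ALLOC][3-14 FREE][15-23 ALLOC][24-35 FREE]
Free blocks: [12 12] total_free=24 largest=12 -> 100*(24-12)/24 = 1200/24 = 50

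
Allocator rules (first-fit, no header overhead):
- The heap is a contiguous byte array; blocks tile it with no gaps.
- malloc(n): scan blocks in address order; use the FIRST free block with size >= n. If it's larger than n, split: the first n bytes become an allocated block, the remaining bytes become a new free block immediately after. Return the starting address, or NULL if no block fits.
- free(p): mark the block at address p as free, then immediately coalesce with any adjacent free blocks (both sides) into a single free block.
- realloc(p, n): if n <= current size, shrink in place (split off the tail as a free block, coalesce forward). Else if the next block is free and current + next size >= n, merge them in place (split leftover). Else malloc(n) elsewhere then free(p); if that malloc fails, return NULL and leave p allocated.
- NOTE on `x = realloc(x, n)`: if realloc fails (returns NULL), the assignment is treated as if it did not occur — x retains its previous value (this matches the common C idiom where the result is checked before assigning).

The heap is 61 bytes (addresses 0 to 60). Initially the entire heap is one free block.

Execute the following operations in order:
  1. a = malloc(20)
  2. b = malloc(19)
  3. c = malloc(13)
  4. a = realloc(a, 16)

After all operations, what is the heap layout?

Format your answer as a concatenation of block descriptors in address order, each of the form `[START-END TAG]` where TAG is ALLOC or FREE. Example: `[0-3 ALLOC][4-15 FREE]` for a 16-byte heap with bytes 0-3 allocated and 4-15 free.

Answer: [0-15 ALLOC][16-19 FREE][20-38 ALLOC][39-51 ALLOC][52-60 FREE]

Derivation:
Op 1: a = malloc(20) -> a = 0; heap: [0-19 ALLOC][20-60 FREE]
Op 2: b = malloc(19) -> b = 20; heap: [0-19 ALLOC][20-38 ALLOC][39-60 FREE]
Op 3: c = malloc(13) -> c = 39; heap: [0-19 ALLOC][20-38 ALLOC][39-51 ALLOC][52-60 FREE]
Op 4: a = realloc(a, 16) -> a = 0; heap: [0-15 ALLOC][16-19 FREE][20-38 ALLOC][39-51 ALLOC][52-60 FREE]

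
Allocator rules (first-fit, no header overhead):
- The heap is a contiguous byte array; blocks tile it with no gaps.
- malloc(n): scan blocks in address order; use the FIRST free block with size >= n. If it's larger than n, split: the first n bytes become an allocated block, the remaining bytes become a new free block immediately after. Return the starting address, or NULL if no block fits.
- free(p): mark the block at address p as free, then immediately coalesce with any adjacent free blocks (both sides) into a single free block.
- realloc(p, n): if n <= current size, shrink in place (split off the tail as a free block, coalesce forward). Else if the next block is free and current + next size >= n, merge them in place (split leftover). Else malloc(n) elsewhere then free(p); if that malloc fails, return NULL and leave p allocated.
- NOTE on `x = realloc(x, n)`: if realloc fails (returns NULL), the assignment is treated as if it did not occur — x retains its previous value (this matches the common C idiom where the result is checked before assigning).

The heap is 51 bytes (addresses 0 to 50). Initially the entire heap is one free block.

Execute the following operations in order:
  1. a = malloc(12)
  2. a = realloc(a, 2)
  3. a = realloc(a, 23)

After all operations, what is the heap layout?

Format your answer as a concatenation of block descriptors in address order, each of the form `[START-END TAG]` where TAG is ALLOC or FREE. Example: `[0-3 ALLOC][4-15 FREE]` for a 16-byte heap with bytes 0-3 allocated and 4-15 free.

Op 1: a = malloc(12) -> a = 0; heap: [0-11 ALLOC][12-50 FREE]
Op 2: a = realloc(a, 2) -> a = 0; heap: [0-1 ALLOC][2-50 FREE]
Op 3: a = realloc(a, 23) -> a = 0; heap: [0-22 ALLOC][23-50 FREE]

Answer: [0-22 ALLOC][23-50 FREE]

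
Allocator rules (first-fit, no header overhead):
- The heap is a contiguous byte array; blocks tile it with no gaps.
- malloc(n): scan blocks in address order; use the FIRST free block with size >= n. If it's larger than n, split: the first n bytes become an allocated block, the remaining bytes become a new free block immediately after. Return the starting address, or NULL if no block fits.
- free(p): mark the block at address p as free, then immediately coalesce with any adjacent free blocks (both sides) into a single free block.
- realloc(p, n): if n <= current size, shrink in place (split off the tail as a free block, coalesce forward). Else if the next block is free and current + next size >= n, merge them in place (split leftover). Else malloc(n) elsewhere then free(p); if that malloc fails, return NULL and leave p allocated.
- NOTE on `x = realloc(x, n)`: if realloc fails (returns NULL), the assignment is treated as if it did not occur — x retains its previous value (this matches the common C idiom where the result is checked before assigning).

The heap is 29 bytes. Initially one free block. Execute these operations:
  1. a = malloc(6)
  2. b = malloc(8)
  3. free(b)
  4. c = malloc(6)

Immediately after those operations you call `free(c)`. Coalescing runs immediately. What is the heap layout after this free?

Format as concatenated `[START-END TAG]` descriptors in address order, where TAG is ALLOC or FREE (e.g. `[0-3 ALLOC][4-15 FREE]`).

Op 1: a = malloc(6) -> a = 0; heap: [0-5 ALLOC][6-28 FREE]
Op 2: b = malloc(8) -> b = 6; heap: [0-5 ALLOC][6-13 ALLOC][14-28 FREE]
Op 3: free(b) -> (freed b); heap: [0-5 ALLOC][6-28 FREE]
Op 4: c = malloc(6) -> c = 6; heap: [0-5 ALLOC][6-11 ALLOC][12-28 FREE]
free(c): c = 6 -> block [6-11 ALLOC]; mark free, coalesce with adjacent free neighbors -> [0-5 ALLOC][6-28 FREE]

Answer: [0-5 ALLOC][6-28 FREE]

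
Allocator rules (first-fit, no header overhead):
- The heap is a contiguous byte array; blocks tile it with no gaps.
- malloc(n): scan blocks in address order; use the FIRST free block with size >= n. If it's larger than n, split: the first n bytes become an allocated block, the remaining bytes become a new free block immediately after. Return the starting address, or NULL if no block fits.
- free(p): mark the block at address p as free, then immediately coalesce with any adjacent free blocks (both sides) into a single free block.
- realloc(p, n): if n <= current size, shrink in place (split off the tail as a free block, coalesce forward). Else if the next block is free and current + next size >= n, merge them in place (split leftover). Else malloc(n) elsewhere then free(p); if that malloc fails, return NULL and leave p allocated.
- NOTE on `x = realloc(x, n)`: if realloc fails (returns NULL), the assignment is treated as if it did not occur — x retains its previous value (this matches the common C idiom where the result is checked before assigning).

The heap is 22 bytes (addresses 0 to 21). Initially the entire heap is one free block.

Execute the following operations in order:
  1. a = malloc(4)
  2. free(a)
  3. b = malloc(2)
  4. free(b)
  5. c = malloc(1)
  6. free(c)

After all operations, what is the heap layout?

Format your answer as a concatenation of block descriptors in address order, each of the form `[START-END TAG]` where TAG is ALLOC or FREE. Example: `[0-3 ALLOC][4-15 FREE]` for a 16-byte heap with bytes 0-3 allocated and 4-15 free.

Op 1: a = malloc(4) -> a = 0; heap: [0-3 ALLOC][4-21 FREE]
Op 2: free(a) -> (freed a); heap: [0-21 FREE]
Op 3: b = malloc(2) -> b = 0; heap: [0-1 ALLOC][2-21 FREE]
Op 4: free(b) -> (freed b); heap: [0-21 FREE]
Op 5: c = malloc(1) -> c = 0; heap: [0-0 ALLOC][1-21 FREE]
Op 6: free(c) -> (freed c); heap: [0-21 FREE]

Answer: [0-21 FREE]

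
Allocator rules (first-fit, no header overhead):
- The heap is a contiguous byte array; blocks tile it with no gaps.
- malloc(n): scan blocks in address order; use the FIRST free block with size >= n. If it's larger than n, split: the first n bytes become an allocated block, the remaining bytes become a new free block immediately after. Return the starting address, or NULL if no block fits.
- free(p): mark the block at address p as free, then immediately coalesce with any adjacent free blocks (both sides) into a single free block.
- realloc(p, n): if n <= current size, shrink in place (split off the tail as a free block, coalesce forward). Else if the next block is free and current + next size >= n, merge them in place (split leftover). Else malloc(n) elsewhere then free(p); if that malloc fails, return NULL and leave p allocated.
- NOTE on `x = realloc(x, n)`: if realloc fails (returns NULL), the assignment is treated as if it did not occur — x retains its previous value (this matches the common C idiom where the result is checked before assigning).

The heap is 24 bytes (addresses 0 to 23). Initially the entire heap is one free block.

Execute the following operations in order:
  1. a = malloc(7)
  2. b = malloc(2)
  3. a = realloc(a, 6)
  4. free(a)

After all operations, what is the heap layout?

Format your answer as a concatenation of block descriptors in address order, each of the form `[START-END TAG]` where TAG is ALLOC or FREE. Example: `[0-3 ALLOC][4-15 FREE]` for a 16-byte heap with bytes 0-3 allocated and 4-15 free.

Op 1: a = malloc(7) -> a = 0; heap: [0-6 ALLOC][7-23 FREE]
Op 2: b = malloc(2) -> b = 7; heap: [0-6 ALLOC][7-8 ALLOC][9-23 FREE]
Op 3: a = realloc(a, 6) -> a = 0; heap: [0-5 ALLOC][6-6 FREE][7-8 ALLOC][9-23 FREE]
Op 4: free(a) -> (freed a); heap: [0-6 FREE][7-8 ALLOC][9-23 FREE]

Answer: [0-6 FREE][7-8 ALLOC][9-23 FREE]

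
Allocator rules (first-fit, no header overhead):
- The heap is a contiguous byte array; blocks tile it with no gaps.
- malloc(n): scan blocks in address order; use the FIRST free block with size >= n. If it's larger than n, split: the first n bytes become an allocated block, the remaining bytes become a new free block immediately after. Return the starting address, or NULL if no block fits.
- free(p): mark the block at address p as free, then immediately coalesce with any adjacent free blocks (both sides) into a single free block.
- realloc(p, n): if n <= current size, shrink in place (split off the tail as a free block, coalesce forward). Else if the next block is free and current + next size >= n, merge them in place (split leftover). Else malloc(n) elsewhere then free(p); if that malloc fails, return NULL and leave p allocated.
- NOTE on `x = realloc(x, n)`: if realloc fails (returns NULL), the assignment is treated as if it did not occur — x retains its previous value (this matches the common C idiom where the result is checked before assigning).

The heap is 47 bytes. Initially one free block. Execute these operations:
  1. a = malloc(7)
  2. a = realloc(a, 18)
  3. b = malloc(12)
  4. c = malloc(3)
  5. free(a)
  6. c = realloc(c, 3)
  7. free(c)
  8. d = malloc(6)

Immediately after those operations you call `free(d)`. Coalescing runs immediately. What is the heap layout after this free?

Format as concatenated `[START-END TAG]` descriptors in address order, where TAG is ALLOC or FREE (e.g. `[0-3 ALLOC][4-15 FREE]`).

Op 1: a = malloc(7) -> a = 0; heap: [0-6 ALLOC][7-46 FREE]
Op 2: a = realloc(a, 18) -> a = 0; heap: [0-17 ALLOC][18-46 FREE]
Op 3: b = malloc(12) -> b = 18; heap: [0-17 ALLOC][18-29 ALLOC][30-46 FREE]
Op 4: c = malloc(3) -> c = 30; heap: [0-17 ALLOC][18-29 ALLOC][30-32 ALLOC][33-46 FREE]
Op 5: free(a) -> (freed a); heap: [0-17 FREE][18-29 ALLOC][30-32 ALLOC][33-46 FREE]
Op 6: c = realloc(c, 3) -> c = 30; heap: [0-17 FREE][18-29 ALLOC][30-32 ALLOC][33-46 FREE]
Op 7: free(c) -> (freed c); heap: [0-17 FREE][18-29 ALLOC][30-46 FREE]
Op 8: d = malloc(6) -> d = 0; heap: [0-5 ALLOC][6-17 FREE][18-29 ALLOC][30-46 FREE]
free(d): d = 0 -> block [0-5 ALLOC]; mark free, coalesce with adjacent free neighbors -> [0-17 FREE][18-29 ALLOC][30-46 FREE]

Answer: [0-17 FREE][18-29 ALLOC][30-46 FREE]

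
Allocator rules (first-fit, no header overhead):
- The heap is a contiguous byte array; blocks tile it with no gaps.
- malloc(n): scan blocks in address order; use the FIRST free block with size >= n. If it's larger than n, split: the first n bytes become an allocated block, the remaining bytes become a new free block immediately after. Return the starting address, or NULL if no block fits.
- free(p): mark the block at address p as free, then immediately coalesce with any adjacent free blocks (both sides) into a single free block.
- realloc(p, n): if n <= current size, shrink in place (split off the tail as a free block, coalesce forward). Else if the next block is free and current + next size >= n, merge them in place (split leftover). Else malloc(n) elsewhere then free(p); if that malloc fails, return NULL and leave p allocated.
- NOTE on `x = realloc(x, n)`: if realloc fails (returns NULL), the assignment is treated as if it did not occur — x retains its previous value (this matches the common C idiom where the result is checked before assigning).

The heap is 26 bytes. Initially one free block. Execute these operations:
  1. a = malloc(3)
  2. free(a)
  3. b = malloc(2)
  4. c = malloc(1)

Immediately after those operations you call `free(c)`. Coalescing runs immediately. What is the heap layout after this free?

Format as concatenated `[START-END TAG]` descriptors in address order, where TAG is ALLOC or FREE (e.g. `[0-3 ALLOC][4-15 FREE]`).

Answer: [0-1 ALLOC][2-25 FREE]

Derivation:
Op 1: a = malloc(3) -> a = 0; heap: [0-2 ALLOC][3-25 FREE]
Op 2: free(a) -> (freed a); heap: [0-25 FREE]
Op 3: b = malloc(2) -> b = 0; heap: [0-1 ALLOC][2-25 FREE]
Op 4: c = malloc(1) -> c = 2; heap: [0-1 ALLOC][2-2 ALLOC][3-25 FREE]
free(c): c = 2 -> block [2-2 ALLOC]; mark free, coalesce with adjacent free neighbors -> [0-1 ALLOC][2-25 FREE]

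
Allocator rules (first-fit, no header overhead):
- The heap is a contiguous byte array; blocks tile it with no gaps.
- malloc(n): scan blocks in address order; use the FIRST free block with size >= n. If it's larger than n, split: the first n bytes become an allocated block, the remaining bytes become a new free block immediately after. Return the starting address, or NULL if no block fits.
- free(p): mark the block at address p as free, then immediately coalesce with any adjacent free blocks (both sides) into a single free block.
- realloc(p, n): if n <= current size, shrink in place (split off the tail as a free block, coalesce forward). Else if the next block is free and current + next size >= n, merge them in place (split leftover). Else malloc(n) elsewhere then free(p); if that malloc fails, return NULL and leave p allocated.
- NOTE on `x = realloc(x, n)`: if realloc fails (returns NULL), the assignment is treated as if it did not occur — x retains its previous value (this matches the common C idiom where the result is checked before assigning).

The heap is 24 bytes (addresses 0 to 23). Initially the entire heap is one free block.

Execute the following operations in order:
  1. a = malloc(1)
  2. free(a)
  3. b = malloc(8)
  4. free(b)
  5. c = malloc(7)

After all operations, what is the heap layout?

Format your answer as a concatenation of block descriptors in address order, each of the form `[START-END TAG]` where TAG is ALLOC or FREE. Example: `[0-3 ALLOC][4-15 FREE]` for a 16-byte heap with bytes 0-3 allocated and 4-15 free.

Op 1: a = malloc(1) -> a = 0; heap: [0-0 ALLOC][1-23 FREE]
Op 2: free(a) -> (freed a); heap: [0-23 FREE]
Op 3: b = malloc(8) -> b = 0; heap: [0-7 ALLOC][8-23 FREE]
Op 4: free(b) -> (freed b); heap: [0-23 FREE]
Op 5: c = malloc(7) -> c = 0; heap: [0-6 ALLOC][7-23 FREE]

Answer: [0-6 ALLOC][7-23 FREE]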